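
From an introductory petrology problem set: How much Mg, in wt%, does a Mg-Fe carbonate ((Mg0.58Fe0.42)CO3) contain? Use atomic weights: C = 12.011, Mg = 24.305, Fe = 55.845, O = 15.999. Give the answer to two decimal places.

14.45 wt%

Molar mass of (Mg0.58Fe0.42)CO3: 0.58·24.305 + 0.42·55.845 + 1·12.011 + 3·15.999 = 97.560 g/mol.
Mass of Mg per formula unit: 0.58 × 24.305 = 14.097 g.
Weight fraction Mg = 14.097 / 97.560 = 0.1445.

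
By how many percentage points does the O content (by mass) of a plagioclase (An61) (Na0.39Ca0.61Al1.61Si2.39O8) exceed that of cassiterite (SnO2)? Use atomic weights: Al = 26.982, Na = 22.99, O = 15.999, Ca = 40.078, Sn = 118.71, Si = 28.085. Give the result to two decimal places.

25.83 percentage points

M(Na0.39Ca0.61Al1.61Si2.39O8) = 271.970 g/mol, so wt% O = 127.992/271.970 × 100 = 47.06%.
M(SnO2) = 150.708 g/mol, so wt% O = 31.998/150.708 × 100 = 21.23%.
47.06 − 21.23 = 25.83 pp.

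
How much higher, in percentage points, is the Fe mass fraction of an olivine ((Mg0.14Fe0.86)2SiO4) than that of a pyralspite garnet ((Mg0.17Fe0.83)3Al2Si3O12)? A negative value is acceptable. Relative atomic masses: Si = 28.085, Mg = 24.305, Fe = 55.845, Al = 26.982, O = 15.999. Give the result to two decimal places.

20.40 percentage points

First mineral: 96.053 g Fe in 194.940 g formula = 49.27 wt% Fe.
Second mineral: 139.054 g Fe in 481.657 g formula = 28.87 wt% Fe.
49.27% − 28.87% gives a difference of 20.40 percentage points.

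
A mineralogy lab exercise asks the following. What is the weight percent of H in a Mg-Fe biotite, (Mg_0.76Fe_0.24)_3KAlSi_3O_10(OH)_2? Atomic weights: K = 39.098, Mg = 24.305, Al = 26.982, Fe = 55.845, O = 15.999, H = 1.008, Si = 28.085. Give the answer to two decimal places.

0.46 wt%

Molar mass of (Mg_0.76Fe_0.24)_3KAlSi_3O_10(OH)_2: 2.28×24.305 + 0.72×55.845 + 1×39.098 + 1×26.982 + 3×28.085 + 12×15.999 + 2×1.008 = 439.963 g/mol.
Mass of H per formula unit: 2 × 1.008 = 2.016 g.
Weight fraction H = 2.016 / 439.963 = 0.0046.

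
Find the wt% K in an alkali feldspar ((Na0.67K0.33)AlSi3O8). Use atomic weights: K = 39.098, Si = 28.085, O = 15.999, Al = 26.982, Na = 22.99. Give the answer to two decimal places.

4.82 weight percent

Formula mass = 0.67×22.99 + 0.33×39.098 + 1×26.982 + 3×28.085 + 8×15.999 = 267.535 g/mol, of which 12.902 g is K.
So K makes up 12.902/267.535 = 0.0482 of the mass, i.e. 4.82%.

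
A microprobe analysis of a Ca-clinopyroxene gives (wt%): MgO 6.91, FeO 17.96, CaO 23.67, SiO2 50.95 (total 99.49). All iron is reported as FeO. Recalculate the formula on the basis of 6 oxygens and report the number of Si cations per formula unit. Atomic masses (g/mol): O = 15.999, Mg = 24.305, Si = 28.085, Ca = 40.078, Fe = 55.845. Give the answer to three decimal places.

MgO: 6.91/40.304 = 0.17145 mol → 0.17145 mol Mg, 0.17145 mol O.
FeO: 17.96/71.844 = 0.24999 mol → 0.24999 mol Fe, 0.24999 mol O.
CaO: 23.67/56.077 = 0.42210 mol → 0.42210 mol Ca, 0.42210 mol O.
SiO2: 50.95/60.083 = 0.84799 mol → 0.84799 mol Si, 1.69598 mol O.
Total oxygen = 2.53952 mol. Normalization factor = 6/2.53952 = 2.36265.
Si per 6 O = 0.84799 × 2.36265 = 2.004.

2.004 Si apfu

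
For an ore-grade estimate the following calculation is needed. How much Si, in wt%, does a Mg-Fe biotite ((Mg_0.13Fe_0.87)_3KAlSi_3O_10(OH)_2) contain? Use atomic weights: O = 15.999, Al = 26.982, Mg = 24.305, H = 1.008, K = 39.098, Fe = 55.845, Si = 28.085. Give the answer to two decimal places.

M((Mg_0.13Fe_0.87)_3KAlSi_3O_10(OH)_2) = 499.573 g/mol.
Si contributes 3 × 28.085 = 84.255 g per mole.
84.255/499.573 = 0.1687 → 16.87%.

16.87 wt%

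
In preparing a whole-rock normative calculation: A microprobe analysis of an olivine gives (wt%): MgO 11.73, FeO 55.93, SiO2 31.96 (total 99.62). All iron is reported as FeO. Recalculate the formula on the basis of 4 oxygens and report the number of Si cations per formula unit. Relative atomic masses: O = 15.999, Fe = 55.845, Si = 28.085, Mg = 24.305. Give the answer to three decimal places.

0.997 Si apfu

MgO (M=40.304): mol = 0.29104; Mg = 0.29104, O = 0.29104.
FeO (M=71.844): mol = 0.77849; Fe = 0.77849, O = 0.77849.
SiO2 (M=60.083): mol = 0.53193; Si = 0.53193, O = 1.06386.
ΣO = 2.13339; factor = 4/ΣO = 1.87495.
Si apfu = 0.53193 × 1.87495 = 0.997.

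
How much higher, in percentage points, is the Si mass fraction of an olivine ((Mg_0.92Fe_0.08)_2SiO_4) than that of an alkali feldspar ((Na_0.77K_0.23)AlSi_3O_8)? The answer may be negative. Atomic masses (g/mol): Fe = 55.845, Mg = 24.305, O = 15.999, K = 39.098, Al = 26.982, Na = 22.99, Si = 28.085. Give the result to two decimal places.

Si in (Mg_0.92Fe_0.08)_2SiO_4: molar mass 145.737 g/mol; 1×28.085 = 28.085 g → 19.27 wt%.
Si in (Na_0.77K_0.23)AlSi_3O_8: molar mass 265.924 g/mol; 3×28.085 = 84.255 g → 31.68 wt%.
Difference = 19.27 − 31.68 = -12.41 percentage points.

-12.41 percentage points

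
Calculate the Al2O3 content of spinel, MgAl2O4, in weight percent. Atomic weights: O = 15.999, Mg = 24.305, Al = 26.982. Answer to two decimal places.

Molar mass of MgAl2O4 = 1*24.305 + 2*26.982 + 4*15.999 = 142.265 g/mol.
Each formula unit contains 2 Al, equivalent to 2/2 = 1.0000 mol Al2O3.
M(Al2O3) = 2×26.982 + 3×15.999 = 101.961 g/mol.
Mass of Al2O3 per formula unit = 1.0000 × 101.961 = 101.961 g.
Al2O3 wt% = 101.961 / 142.265 × 100 = 71.67%.

71.67 wt%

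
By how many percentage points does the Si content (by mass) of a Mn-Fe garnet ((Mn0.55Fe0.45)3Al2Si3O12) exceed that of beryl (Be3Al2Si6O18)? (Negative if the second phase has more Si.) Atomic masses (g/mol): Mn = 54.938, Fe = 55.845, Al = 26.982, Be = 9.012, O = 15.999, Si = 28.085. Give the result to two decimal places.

First mineral: 84.255 g Si in 496.245 g formula = 16.98 wt% Si.
Second mineral: 168.510 g Si in 537.492 g formula = 31.35 wt% Si.
16.98% − 31.35% gives a difference of -14.37 percentage points.

-14.37 percentage points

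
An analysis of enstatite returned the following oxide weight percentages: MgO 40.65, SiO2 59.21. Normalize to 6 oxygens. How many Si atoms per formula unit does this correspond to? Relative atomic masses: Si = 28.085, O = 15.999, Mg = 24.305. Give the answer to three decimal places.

1.984 Si apfu

40.65 wt% MgO ÷ 40.304 g/mol = 1.00858 mol, giving 1.00858 Mg and 1.00858 O.
59.21 wt% SiO2 ÷ 60.083 g/mol = 0.98547 mol, giving 0.98547 Si and 1.97094 O.
Oxygen sums to 2.97952; scaling by 6/2.97952 = 2.01375 puts the formula on 6 O.
Si: 0.98547 × 2.01375 = 1.984 atoms per formula unit.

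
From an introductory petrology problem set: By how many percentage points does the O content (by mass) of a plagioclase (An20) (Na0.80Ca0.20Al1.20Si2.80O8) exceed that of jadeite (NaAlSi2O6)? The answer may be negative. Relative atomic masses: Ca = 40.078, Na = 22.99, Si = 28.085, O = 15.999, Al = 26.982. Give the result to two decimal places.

0.73 percentage points

First mineral: 127.992 g O in 265.416 g formula = 48.22 wt% O.
Second mineral: 95.994 g O in 202.136 g formula = 47.49 wt% O.
48.22% − 47.49% gives a difference of 0.73 percentage points.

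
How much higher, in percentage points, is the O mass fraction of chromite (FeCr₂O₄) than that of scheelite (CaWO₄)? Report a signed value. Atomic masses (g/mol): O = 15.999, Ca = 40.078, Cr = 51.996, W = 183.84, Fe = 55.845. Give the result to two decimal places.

6.36 percentage points

O in FeCr₂O₄: molar mass 223.833 g/mol; 4×15.999 = 63.996 g → 28.59 wt%.
O in CaWO₄: molar mass 287.914 g/mol; 4×15.999 = 63.996 g → 22.23 wt%.
Difference = 28.59 − 22.23 = 6.36 percentage points.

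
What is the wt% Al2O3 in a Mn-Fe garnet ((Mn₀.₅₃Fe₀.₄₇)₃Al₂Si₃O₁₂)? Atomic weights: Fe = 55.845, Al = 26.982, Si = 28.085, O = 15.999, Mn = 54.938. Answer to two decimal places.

20.54 wt%

Molar mass of (Mn₀.₅₃Fe₀.₄₇)₃Al₂Si₃O₁₂ = 1.59*54.938 + 1.41*55.845 + 2*26.982 + 3*28.085 + 12*15.999 = 496.300 g/mol.
Each formula unit contains 2 Al, equivalent to 2/2 = 1.0000 mol Al2O3.
M(Al2O3) = 2×26.982 + 3×15.999 = 101.961 g/mol.
Mass of Al2O3 per formula unit = 1.0000 × 101.961 = 101.961 g.
Al2O3 wt% = 101.961 / 496.300 × 100 = 20.54%.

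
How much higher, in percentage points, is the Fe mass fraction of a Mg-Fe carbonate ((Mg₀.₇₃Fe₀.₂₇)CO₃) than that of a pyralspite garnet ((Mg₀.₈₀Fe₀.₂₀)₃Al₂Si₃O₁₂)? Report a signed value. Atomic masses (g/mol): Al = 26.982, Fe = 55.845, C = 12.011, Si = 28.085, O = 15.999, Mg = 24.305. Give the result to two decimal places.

First mineral: 15.078 g Fe in 92.829 g formula = 16.24 wt% Fe.
Second mineral: 33.507 g Fe in 422.046 g formula = 7.94 wt% Fe.
16.24% − 7.94% gives a difference of 8.30 percentage points.

8.30 percentage points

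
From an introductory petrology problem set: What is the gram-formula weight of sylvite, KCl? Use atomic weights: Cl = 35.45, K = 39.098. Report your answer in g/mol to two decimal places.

74.55 g/mol

The formula mass is the sum 1×39.098 + 1×35.45.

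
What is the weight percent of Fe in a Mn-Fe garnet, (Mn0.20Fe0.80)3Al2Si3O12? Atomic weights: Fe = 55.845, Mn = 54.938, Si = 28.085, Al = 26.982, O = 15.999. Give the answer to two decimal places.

26.96 wt%

Formula mass = 0.60*54.938 + 2.40*55.845 + 2*26.982 + 3*28.085 + 12*15.999 = 497.198 g/mol, of which 134.028 g is Fe.
So Fe makes up 134.028/497.198 = 0.2696 of the mass, i.e. 26.96%.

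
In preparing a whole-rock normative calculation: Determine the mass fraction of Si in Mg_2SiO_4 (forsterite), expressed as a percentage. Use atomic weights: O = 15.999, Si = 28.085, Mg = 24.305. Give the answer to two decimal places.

19.96 weight percent

Molar mass of Mg_2SiO_4: 2×24.305 + 1×28.085 + 4×15.999 = 140.691 g/mol.
Mass of Si per formula unit: 1 × 28.085 = 28.085 g.
Weight fraction Si = 28.085 / 140.691 = 0.1996.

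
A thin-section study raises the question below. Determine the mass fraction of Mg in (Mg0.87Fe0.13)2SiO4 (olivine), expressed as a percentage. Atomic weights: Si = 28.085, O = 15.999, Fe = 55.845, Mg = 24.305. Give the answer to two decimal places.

Formula mass = 1.74*24.305 + 0.26*55.845 + 1*28.085 + 4*15.999 = 148.891 g/mol, of which 42.291 g is Mg.
So Mg makes up 42.291/148.891 = 0.2840 of the mass, i.e. 28.40%.

28.40 weight percent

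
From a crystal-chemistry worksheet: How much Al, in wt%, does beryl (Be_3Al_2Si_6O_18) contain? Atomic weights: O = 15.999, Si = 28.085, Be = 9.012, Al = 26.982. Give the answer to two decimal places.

M(Be_3Al_2Si_6O_18) = 537.492 g/mol.
Al contributes 2 × 26.982 = 53.964 g per mole.
53.964/537.492 = 0.1004 → 10.04%.

10.04 wt%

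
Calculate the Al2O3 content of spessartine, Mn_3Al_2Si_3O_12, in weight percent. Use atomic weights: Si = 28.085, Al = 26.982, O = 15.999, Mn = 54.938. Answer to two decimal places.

20.60 wt%

Molar mass of Mn_3Al_2Si_3O_12 = 3×54.938 + 2×26.982 + 3×28.085 + 12×15.999 = 495.021 g/mol.
Each formula unit contains 2 Al, equivalent to 2/2 = 1.0000 mol Al2O3.
M(Al2O3) = 2×26.982 + 3×15.999 = 101.961 g/mol.
Mass of Al2O3 per formula unit = 1.0000 × 101.961 = 101.961 g.
Al2O3 wt% = 101.961 / 495.021 × 100 = 20.60%.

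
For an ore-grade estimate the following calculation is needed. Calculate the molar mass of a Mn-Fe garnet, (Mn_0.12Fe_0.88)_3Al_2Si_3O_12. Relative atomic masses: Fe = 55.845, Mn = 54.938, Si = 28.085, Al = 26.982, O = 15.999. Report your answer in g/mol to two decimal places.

Mn: 0.36 × 54.938 = 19.7777
Fe: 2.64 × 55.845 = 147.4308
Al: 2 × 26.982 = 53.9640
Si: 3 × 28.085 = 84.2550
O: 12 × 15.999 = 191.9880
Summing the contributions gives the formula mass.

497.42 g/mol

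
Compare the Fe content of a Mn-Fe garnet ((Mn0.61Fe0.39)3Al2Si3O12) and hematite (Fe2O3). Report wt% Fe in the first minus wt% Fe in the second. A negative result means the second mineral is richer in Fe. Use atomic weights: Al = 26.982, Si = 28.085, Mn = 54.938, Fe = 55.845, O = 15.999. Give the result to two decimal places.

Fe in (Mn0.61Fe0.39)3Al2Si3O12: molar mass 496.082 g/mol; 1.17×55.845 = 65.339 g → 13.17 wt%.
Fe in Fe2O3: molar mass 159.687 g/mol; 2×55.845 = 111.690 g → 69.94 wt%.
Difference = 13.17 − 69.94 = -56.77 percentage points.

-56.77 percentage points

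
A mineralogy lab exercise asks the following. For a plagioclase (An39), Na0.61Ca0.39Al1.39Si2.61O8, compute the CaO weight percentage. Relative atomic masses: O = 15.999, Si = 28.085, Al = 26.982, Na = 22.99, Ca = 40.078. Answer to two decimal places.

Molar mass of Na0.61Ca0.39Al1.39Si2.61O8 = 0.61*22.99 + 0.39*40.078 + 1.39*26.982 + 2.61*28.085 + 8*15.999 = 268.453 g/mol.
Each formula unit contains 0.39 Ca, equivalent to 0.39/1 = 0.3900 mol CaO.
M(CaO) = 1×40.078 + 1×15.999 = 56.077 g/mol.
Mass of CaO per formula unit = 0.3900 × 56.077 = 21.870 g.
CaO wt% = 21.870 / 268.453 × 100 = 8.15%.

8.15 wt%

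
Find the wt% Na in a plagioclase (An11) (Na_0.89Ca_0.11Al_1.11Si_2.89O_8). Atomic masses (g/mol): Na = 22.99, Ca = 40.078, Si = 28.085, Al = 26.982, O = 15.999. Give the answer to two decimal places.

M(Na_0.89Ca_0.11Al_1.11Si_2.89O_8) = 263.977 g/mol.
Na contributes 0.89 × 22.99 = 20.461 g per mole.
20.461/263.977 = 0.0775 → 7.75%.

7.75 weight percent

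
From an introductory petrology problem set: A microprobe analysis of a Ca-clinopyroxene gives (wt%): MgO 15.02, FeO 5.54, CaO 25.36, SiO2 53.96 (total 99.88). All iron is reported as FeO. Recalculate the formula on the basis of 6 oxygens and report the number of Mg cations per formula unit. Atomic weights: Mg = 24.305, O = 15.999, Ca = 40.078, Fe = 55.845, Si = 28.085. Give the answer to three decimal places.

0.829 Mg apfu

15.02 wt% MgO ÷ 40.304 g/mol = 0.37267 mol, giving 0.37267 Mg and 0.37267 O.
5.54 wt% FeO ÷ 71.844 g/mol = 0.07711 mol, giving 0.07711 Fe and 0.07711 O.
25.36 wt% CaO ÷ 56.077 g/mol = 0.45224 mol, giving 0.45224 Ca and 0.45224 O.
53.96 wt% SiO2 ÷ 60.083 g/mol = 0.89809 mol, giving 0.89809 Si and 1.79618 O.
Oxygen sums to 2.69820; scaling by 6/2.69820 = 2.22370 puts the formula on 6 O.
Mg: 0.37267 × 2.22370 = 0.829 atoms per formula unit.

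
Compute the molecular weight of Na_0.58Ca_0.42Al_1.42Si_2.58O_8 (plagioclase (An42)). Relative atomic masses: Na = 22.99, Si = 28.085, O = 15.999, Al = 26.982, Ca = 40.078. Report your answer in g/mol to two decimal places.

268.93 g/mol

M = 0.58×22.99 + 0.42×40.078 + 1.42×26.982 + 2.58×28.085 + 8×15.999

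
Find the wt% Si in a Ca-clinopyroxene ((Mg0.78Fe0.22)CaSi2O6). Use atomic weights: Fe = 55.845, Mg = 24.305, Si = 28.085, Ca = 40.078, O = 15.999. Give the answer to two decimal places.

M((Mg0.78Fe0.22)CaSi2O6) = 223.486 g/mol.
Si contributes 2 × 28.085 = 56.170 g per mole.
56.170/223.486 = 0.2513 → 25.13%.

25.13 mass %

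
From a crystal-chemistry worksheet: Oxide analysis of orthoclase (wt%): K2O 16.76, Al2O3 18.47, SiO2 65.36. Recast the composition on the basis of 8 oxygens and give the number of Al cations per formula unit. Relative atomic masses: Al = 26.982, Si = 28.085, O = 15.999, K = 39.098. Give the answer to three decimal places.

K2O (M=94.195): mol = 0.17793; K = 0.35586, O = 0.17793.
Al2O3 (M=101.961): mol = 0.18115; Al = 0.36230, O = 0.54345.
SiO2 (M=60.083): mol = 1.08783; Si = 1.08783, O = 2.17566.
ΣO = 2.89704; factor = 8/ΣO = 2.76144.
Al apfu = 0.36230 × 2.76144 = 1.000.

1.000 Al apfu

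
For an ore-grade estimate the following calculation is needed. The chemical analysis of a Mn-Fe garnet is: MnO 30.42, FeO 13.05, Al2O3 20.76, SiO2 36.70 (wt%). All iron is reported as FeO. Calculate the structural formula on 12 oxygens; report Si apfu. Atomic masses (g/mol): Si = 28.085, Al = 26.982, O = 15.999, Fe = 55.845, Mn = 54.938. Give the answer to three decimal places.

3.000 Si apfu

30.42 wt% MnO ÷ 70.937 g/mol = 0.42883 mol, giving 0.42883 Mn and 0.42883 O.
13.05 wt% FeO ÷ 71.844 g/mol = 0.18164 mol, giving 0.18164 Fe and 0.18164 O.
20.76 wt% Al2O3 ÷ 101.961 g/mol = 0.20361 mol, giving 0.40722 Al and 0.61083 O.
36.70 wt% SiO2 ÷ 60.083 g/mol = 0.61082 mol, giving 0.61082 Si and 1.22164 O.
Oxygen sums to 2.44294; scaling by 12/2.44294 = 4.91211 puts the formula on 12 O.
Si: 0.61082 × 4.91211 = 3.000 atoms per formula unit.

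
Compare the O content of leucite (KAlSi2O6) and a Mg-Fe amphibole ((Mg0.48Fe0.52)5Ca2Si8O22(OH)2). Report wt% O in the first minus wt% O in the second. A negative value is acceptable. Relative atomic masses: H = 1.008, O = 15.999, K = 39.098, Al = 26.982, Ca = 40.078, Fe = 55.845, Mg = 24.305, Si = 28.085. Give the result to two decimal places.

First mineral: 95.994 g O in 218.244 g formula = 43.98 wt% O.
Second mineral: 383.976 g O in 894.357 g formula = 42.93 wt% O.
43.98% − 42.93% gives a difference of 1.05 percentage points.

1.05 percentage points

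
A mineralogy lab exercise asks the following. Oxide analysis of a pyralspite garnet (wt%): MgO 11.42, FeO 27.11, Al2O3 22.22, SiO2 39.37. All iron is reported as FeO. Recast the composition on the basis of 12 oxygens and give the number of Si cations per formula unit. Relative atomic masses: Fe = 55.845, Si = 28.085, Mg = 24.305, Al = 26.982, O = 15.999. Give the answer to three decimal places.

MgO (M=40.304): mol = 0.28335; Mg = 0.28335, O = 0.28335.
FeO (M=71.844): mol = 0.37735; Fe = 0.37735, O = 0.37735.
Al2O3 (M=101.961): mol = 0.21793; Al = 0.43586, O = 0.65379.
SiO2 (M=60.083): mol = 0.65526; Si = 0.65526, O = 1.31052.
ΣO = 2.62501; factor = 12/ΣO = 4.57141.
Si apfu = 0.65526 × 4.57141 = 2.995.

2.995 Si apfu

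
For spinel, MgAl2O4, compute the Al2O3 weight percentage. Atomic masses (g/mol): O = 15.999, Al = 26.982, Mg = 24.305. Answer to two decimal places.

71.67 wt%

Molar mass of MgAl2O4 = 1·24.305 + 2·26.982 + 4·15.999 = 142.265 g/mol.
Each formula unit contains 2 Al, equivalent to 2/2 = 1.0000 mol Al2O3.
M(Al2O3) = 2×26.982 + 3×15.999 = 101.961 g/mol.
Mass of Al2O3 per formula unit = 1.0000 × 101.961 = 101.961 g.
Al2O3 wt% = 101.961 / 142.265 × 100 = 71.67%.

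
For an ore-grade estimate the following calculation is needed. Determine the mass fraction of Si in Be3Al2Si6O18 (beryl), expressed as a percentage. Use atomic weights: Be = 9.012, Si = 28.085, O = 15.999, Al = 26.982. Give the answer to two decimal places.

M(Be3Al2Si6O18) = 537.492 g/mol.
Si contributes 6 × 28.085 = 168.510 g per mole.
168.510/537.492 = 0.3135 → 31.35%.

31.35 weight percent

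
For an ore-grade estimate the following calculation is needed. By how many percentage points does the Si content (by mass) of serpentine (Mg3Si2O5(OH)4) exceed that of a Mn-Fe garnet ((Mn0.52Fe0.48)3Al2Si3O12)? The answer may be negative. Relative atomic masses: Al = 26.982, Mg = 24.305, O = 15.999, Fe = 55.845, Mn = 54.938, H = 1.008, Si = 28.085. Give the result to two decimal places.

M(Mg3Si2O5(OH)4) = 277.108 g/mol, so wt% Si = 56.170/277.108 × 100 = 20.27%.
M((Mn0.52Fe0.48)3Al2Si3O12) = 496.327 g/mol, so wt% Si = 84.255/496.327 × 100 = 16.98%.
20.27 − 16.98 = 3.29 pp.

3.29 percentage points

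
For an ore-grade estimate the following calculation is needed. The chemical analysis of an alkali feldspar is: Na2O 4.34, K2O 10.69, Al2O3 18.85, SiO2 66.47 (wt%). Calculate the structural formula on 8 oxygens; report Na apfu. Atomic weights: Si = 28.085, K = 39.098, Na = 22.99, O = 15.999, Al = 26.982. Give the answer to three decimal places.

4.34 wt% Na2O ÷ 61.979 g/mol = 0.07002 mol, giving 0.14004 Na and 0.07002 O.
10.69 wt% K2O ÷ 94.195 g/mol = 0.11349 mol, giving 0.22698 K and 0.11349 O.
18.85 wt% Al2O3 ÷ 101.961 g/mol = 0.18487 mol, giving 0.36974 Al and 0.55461 O.
66.47 wt% SiO2 ÷ 60.083 g/mol = 1.10630 mol, giving 1.10630 Si and 2.21260 O.
Oxygen sums to 2.95072; scaling by 8/2.95072 = 2.71120 puts the formula on 8 O.
Na: 0.14004 × 2.71120 = 0.380 atoms per formula unit.

0.380 Na apfu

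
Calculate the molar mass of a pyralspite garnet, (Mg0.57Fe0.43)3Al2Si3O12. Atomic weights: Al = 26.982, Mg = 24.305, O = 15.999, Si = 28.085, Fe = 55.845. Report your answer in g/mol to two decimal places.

The formula mass is the sum 1.71×24.305 + 1.29×55.845 + 2×26.982 + 3×28.085 + 12×15.999.

443.81 g/mol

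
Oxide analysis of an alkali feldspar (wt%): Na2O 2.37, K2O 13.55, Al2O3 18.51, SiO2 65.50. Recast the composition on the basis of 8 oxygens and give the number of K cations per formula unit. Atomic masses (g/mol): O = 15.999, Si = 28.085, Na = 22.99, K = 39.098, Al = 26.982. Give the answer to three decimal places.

0.792 K apfu

Na2O (M=61.979): mol = 0.03824; Na = 0.07648, O = 0.03824.
K2O (M=94.195): mol = 0.14385; K = 0.28770, O = 0.14385.
Al2O3 (M=101.961): mol = 0.18154; Al = 0.36308, O = 0.54462.
SiO2 (M=60.083): mol = 1.09016; Si = 1.09016, O = 2.18032.
ΣO = 2.90703; factor = 8/ΣO = 2.75195.
K apfu = 0.28770 × 2.75195 = 0.792.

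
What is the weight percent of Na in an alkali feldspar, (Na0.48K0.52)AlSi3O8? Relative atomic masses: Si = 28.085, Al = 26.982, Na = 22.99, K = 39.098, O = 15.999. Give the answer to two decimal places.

4.08 weight percent

Molar mass of (Na0.48K0.52)AlSi3O8: 0.48*22.99 + 0.52*39.098 + 1*26.982 + 3*28.085 + 8*15.999 = 270.595 g/mol.
Mass of Na per formula unit: 0.48 × 22.99 = 11.035 g.
Weight fraction Na = 11.035 / 270.595 = 0.0408.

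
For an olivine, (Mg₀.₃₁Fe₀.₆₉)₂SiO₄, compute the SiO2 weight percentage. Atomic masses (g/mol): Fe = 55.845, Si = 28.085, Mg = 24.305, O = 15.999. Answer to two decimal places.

32.62 wt%

M((Mg₀.₃₁Fe₀.₆₉)₂SiO₄) = 184.216 g/mol; M(SiO2) = 60.083 g/mol.
Moles SiO2 per formula unit = 1 Si ÷ 1 = 1.0000.
SiO2 fraction = (1.0000 × 60.083) / 184.216 = 60.083/184.216 = 0.3262.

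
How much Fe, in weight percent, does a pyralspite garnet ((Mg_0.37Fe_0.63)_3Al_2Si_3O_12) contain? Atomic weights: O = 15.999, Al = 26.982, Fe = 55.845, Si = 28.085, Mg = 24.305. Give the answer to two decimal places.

Formula mass = 1.11×24.305 + 1.89×55.845 + 2×26.982 + 3×28.085 + 12×15.999 = 462.733 g/mol, of which 105.547 g is Fe.
So Fe makes up 105.547/462.733 = 0.2281 of the mass, i.e. 22.81%.

22.81 weight percent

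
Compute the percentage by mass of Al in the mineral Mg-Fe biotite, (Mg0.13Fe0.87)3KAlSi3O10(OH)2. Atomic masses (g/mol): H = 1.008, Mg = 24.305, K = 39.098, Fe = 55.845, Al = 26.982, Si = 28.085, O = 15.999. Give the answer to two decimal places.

5.40 weight percent

M((Mg0.13Fe0.87)3KAlSi3O10(OH)2) = 499.573 g/mol.
Al contributes 1 × 26.982 = 26.982 g per mole.
26.982/499.573 = 0.0540 → 5.40%.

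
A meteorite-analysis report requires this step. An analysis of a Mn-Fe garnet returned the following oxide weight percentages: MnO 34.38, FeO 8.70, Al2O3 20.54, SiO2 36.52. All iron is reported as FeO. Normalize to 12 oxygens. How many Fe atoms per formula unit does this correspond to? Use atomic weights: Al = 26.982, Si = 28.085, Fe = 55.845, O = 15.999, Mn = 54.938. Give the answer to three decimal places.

MnO: 34.38/70.937 = 0.48466 mol → 0.48466 mol Mn, 0.48466 mol O.
FeO: 8.70/71.844 = 0.12110 mol → 0.12110 mol Fe, 0.12110 mol O.
Al2O3: 20.54/101.961 = 0.20145 mol → 0.40290 mol Al, 0.60435 mol O.
SiO2: 36.52/60.083 = 0.60783 mol → 0.60783 mol Si, 1.21566 mol O.
Total oxygen = 2.42577 mol. Normalization factor = 12/2.42577 = 4.94688.
Fe per 12 O = 0.12110 × 4.94688 = 0.599.

0.599 Fe apfu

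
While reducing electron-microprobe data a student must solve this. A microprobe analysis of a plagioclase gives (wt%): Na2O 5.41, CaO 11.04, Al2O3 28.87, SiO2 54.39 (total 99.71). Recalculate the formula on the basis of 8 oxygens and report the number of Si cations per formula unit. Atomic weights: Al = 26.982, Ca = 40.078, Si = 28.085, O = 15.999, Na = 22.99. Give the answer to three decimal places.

Na2O (M=61.979): mol = 0.08729; Na = 0.17458, O = 0.08729.
CaO (M=56.077): mol = 0.19687; Ca = 0.19687, O = 0.19687.
Al2O3 (M=101.961): mol = 0.28315; Al = 0.56630, O = 0.84945.
SiO2 (M=60.083): mol = 0.90525; Si = 0.90525, O = 1.81050.
ΣO = 2.94411; factor = 8/ΣO = 2.71729.
Si apfu = 0.90525 × 2.71729 = 2.460.

2.460 Si apfu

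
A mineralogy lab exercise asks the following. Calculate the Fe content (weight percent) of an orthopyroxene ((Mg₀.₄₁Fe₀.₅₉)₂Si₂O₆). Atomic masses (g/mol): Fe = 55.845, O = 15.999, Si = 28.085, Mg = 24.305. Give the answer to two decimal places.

27.69 weight percent

Formula mass = 0.82×24.305 + 1.18×55.845 + 2×28.085 + 6×15.999 = 237.991 g/mol, of which 65.897 g is Fe.
So Fe makes up 65.897/237.991 = 0.2769 of the mass, i.e. 27.69%.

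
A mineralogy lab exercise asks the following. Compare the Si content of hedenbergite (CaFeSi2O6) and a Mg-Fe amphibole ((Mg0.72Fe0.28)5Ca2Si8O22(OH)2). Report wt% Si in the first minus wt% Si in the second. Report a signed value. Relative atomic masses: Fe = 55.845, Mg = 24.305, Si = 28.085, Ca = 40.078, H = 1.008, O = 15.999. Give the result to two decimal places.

First mineral: 56.170 g Si in 248.087 g formula = 22.64 wt% Si.
Second mineral: 224.680 g Si in 856.509 g formula = 26.23 wt% Si.
22.64% − 26.23% gives a difference of -3.59 percentage points.

-3.59 percentage points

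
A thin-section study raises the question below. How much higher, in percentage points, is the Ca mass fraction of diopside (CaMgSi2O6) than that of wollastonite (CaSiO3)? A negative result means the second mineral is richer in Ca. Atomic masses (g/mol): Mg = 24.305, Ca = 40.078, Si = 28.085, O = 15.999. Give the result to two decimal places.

First mineral: 40.078 g Ca in 216.547 g formula = 18.51 wt% Ca.
Second mineral: 40.078 g Ca in 116.160 g formula = 34.50 wt% Ca.
18.51% − 34.50% gives a difference of -15.99 percentage points.

-15.99 percentage points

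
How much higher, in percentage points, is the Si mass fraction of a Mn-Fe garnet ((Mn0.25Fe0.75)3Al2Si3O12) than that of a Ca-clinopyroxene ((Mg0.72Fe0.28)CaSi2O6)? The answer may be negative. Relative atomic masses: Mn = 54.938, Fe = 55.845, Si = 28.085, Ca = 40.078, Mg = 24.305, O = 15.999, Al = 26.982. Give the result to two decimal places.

-7.97 percentage points

First mineral: 84.255 g Si in 497.062 g formula = 16.95 wt% Si.
Second mineral: 56.170 g Si in 225.378 g formula = 24.92 wt% Si.
16.95% − 24.92% gives a difference of -7.97 percentage points.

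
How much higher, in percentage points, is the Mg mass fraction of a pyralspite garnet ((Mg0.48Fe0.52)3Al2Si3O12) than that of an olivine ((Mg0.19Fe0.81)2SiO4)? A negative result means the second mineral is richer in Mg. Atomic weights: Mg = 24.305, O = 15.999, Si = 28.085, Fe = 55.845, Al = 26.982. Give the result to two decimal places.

2.92 percentage points

M((Mg0.48Fe0.52)3Al2Si3O12) = 452.324 g/mol, so wt% Mg = 34.999/452.324 × 100 = 7.74%.
M((Mg0.19Fe0.81)2SiO4) = 191.786 g/mol, so wt% Mg = 9.236/191.786 × 100 = 4.82%.
7.74 − 4.82 = 2.92 pp.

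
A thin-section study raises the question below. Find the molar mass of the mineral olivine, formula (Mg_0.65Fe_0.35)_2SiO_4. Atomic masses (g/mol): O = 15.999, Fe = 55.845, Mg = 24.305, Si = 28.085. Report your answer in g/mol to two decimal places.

M = 1.30×24.305 + 0.70×55.845 + 1×28.085 + 4×15.999

162.77 g/mol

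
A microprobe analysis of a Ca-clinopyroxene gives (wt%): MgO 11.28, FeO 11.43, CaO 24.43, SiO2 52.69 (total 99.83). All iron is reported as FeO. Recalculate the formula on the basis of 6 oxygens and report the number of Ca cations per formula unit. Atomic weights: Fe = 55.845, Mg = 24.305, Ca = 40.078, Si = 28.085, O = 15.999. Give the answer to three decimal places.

MgO (M=40.304): mol = 0.27987; Mg = 0.27987, O = 0.27987.
FeO (M=71.844): mol = 0.15909; Fe = 0.15909, O = 0.15909.
CaO (M=56.077): mol = 0.43565; Ca = 0.43565, O = 0.43565.
SiO2 (M=60.083): mol = 0.87695; Si = 0.87695, O = 1.75390.
ΣO = 2.62851; factor = 6/ΣO = 2.28266.
Ca apfu = 0.43565 × 2.28266 = 0.994.

0.994 Ca apfu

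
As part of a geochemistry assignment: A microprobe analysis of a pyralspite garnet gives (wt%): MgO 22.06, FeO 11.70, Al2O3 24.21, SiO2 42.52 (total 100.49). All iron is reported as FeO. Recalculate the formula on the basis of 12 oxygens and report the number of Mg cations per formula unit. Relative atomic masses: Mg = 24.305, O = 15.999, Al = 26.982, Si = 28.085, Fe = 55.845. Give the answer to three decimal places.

MgO (M=40.304): mol = 0.54734; Mg = 0.54734, O = 0.54734.
FeO (M=71.844): mol = 0.16285; Fe = 0.16285, O = 0.16285.
Al2O3 (M=101.961): mol = 0.23744; Al = 0.47488, O = 0.71232.
SiO2 (M=60.083): mol = 0.70769; Si = 0.70769, O = 1.41538.
ΣO = 2.83789; factor = 12/ΣO = 4.22849.
Mg apfu = 0.54734 × 4.22849 = 2.314.

2.314 Mg apfu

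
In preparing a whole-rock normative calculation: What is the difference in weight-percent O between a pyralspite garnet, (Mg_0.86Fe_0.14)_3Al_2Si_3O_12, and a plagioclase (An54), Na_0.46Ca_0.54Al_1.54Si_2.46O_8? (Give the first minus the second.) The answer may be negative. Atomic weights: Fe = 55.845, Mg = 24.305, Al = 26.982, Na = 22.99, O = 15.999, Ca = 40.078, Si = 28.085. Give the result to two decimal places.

First mineral: 191.988 g O in 416.369 g formula = 46.11 wt% O.
Second mineral: 127.992 g O in 270.851 g formula = 47.26 wt% O.
46.11% − 47.26% gives a difference of -1.15 percentage points.

-1.15 percentage points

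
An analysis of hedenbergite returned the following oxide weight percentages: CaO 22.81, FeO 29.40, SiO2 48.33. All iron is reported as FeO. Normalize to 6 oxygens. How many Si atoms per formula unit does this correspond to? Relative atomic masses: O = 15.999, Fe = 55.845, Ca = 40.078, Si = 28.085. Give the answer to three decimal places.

22.81 wt% CaO ÷ 56.077 g/mol = 0.40676 mol, giving 0.40676 Ca and 0.40676 O.
29.40 wt% FeO ÷ 71.844 g/mol = 0.40922 mol, giving 0.40922 Fe and 0.40922 O.
48.33 wt% SiO2 ÷ 60.083 g/mol = 0.80439 mol, giving 0.80439 Si and 1.60878 O.
Oxygen sums to 2.42476; scaling by 6/2.42476 = 2.47447 puts the formula on 6 O.
Si: 0.80439 × 2.47447 = 1.990 atoms per formula unit.

1.990 Si apfu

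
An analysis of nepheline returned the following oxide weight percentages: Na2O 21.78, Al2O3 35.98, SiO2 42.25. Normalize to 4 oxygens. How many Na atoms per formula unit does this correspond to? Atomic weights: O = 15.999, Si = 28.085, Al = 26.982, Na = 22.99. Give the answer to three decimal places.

Na2O: 21.78/61.979 = 0.35141 mol → 0.70282 mol Na, 0.35141 mol O.
Al2O3: 35.98/101.961 = 0.35288 mol → 0.70576 mol Al, 1.05864 mol O.
SiO2: 42.25/60.083 = 0.70319 mol → 0.70319 mol Si, 1.40638 mol O.
Total oxygen = 2.81643 mol. Normalization factor = 4/2.81643 = 1.42024.
Na per 4 O = 0.70282 × 1.42024 = 0.998.

0.998 Na apfu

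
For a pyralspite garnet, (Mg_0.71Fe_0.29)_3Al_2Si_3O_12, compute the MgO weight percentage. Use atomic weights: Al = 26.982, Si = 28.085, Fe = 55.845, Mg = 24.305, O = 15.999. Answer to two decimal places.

19.94 wt%

M((Mg_0.71Fe_0.29)_3Al_2Si_3O_12) = 430.562 g/mol; M(MgO) = 40.304 g/mol.
Moles MgO per formula unit = 2.13 Mg ÷ 1 = 2.1300.
MgO fraction = (2.1300 × 40.304) / 430.562 = 85.848/430.562 = 0.1994.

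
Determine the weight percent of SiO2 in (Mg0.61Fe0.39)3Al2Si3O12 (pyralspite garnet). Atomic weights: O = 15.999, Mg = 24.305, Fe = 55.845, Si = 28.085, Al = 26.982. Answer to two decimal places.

M((Mg0.61Fe0.39)3Al2Si3O12) = 440.024 g/mol; M(SiO2) = 60.083 g/mol.
Moles SiO2 per formula unit = 3 Si ÷ 1 = 3.0000.
SiO2 fraction = (3.0000 × 60.083) / 440.024 = 180.249/440.024 = 0.4096.

40.96 wt%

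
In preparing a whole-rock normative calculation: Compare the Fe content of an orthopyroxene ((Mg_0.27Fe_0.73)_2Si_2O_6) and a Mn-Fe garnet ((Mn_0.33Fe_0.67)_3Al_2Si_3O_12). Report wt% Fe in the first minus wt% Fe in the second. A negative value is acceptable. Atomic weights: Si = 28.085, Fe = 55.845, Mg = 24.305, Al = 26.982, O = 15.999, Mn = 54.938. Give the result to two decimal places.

10.44 percentage points

Fe in (Mg_0.27Fe_0.73)_2Si_2O_6: molar mass 246.822 g/mol; 1.46×55.845 = 81.534 g → 33.03 wt%.
Fe in (Mn_0.33Fe_0.67)_3Al_2Si_3O_12: molar mass 496.844 g/mol; 2.01×55.845 = 112.248 g → 22.59 wt%.
Difference = 33.03 − 22.59 = 10.44 percentage points.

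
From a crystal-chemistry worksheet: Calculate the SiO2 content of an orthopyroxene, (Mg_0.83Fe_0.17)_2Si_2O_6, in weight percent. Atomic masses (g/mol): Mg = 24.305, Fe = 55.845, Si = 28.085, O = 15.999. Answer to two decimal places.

56.82 wt%

Formula mass = 211.498 g/mol.
2 Si → 2.0000 mol SiO2 per formula unit; M(SiO2) = 60.083, so SiO2 mass = 120.166 g.
120.166/211.498 × 100 = 56.82 wt%.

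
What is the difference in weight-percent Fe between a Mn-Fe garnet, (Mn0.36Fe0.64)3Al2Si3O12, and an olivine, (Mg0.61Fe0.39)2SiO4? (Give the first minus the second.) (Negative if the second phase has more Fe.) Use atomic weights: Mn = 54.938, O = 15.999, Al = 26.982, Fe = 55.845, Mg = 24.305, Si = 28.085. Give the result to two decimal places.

-4.77 percentage points

First mineral: 107.222 g Fe in 496.762 g formula = 21.58 wt% Fe.
Second mineral: 43.559 g Fe in 165.292 g formula = 26.35 wt% Fe.
21.58% − 26.35% gives a difference of -4.77 percentage points.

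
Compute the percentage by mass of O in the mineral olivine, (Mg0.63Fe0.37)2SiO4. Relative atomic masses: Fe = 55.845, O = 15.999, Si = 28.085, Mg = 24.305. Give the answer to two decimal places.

Formula mass = 1.26*24.305 + 0.74*55.845 + 1*28.085 + 4*15.999 = 164.031 g/mol, of which 63.996 g is O.
So O makes up 63.996/164.031 = 0.3901 of the mass, i.e. 39.01%.

39.01 weight percent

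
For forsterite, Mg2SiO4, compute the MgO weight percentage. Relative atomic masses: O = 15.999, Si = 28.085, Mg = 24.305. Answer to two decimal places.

M(Mg2SiO4) = 140.691 g/mol; M(MgO) = 40.304 g/mol.
Moles MgO per formula unit = 2 Mg ÷ 1 = 2.0000.
MgO fraction = (2.0000 × 40.304) / 140.691 = 80.608/140.691 = 0.5729.

57.29 wt%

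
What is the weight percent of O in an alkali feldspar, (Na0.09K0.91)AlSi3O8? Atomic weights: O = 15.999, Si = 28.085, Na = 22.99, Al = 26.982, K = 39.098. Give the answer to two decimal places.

46.23 wt%

M((Na0.09K0.91)AlSi3O8) = 276.877 g/mol.
O contributes 8 × 15.999 = 127.992 g per mole.
127.992/276.877 = 0.4623 → 46.23%.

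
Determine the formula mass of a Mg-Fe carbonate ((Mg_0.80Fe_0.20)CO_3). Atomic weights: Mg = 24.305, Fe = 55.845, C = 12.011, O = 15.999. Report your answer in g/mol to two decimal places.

90.62 g/mol

The formula mass is the sum 0.80·24.305 + 0.20·55.845 + 1·12.011 + 3·15.999.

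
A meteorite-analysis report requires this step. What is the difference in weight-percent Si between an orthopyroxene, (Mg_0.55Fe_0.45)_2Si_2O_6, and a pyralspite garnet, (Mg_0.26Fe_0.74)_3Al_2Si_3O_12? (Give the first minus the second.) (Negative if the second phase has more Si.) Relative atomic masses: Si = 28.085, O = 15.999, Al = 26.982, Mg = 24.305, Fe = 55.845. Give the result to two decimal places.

6.70 percentage points

First mineral: 56.170 g Si in 229.160 g formula = 24.51 wt% Si.
Second mineral: 84.255 g Si in 473.141 g formula = 17.81 wt% Si.
24.51% − 17.81% gives a difference of 6.70 percentage points.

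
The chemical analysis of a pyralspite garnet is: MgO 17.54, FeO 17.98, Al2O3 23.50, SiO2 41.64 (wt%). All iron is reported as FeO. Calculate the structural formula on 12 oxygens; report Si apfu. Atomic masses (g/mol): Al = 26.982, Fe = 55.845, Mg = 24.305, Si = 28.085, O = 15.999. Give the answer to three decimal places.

3.010 Si apfu

MgO: 17.54/40.304 = 0.43519 mol → 0.43519 mol Mg, 0.43519 mol O.
FeO: 17.98/71.844 = 0.25026 mol → 0.25026 mol Fe, 0.25026 mol O.
Al2O3: 23.50/101.961 = 0.23048 mol → 0.46096 mol Al, 0.69144 mol O.
SiO2: 41.64/60.083 = 0.69304 mol → 0.69304 mol Si, 1.38608 mol O.
Total oxygen = 2.76297 mol. Normalization factor = 12/2.76297 = 4.34315.
Si per 12 O = 0.69304 × 4.34315 = 3.010.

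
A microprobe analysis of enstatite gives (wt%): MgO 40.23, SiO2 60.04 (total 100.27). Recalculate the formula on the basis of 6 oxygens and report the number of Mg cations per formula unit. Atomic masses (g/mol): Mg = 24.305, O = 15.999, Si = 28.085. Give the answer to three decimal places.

MgO (M=40.304): mol = 0.99816; Mg = 0.99816, O = 0.99816.
SiO2 (M=60.083): mol = 0.99928; Si = 0.99928, O = 1.99856.
ΣO = 2.99672; factor = 6/ΣO = 2.00219.
Mg apfu = 0.99816 × 2.00219 = 1.999.

1.999 Mg apfu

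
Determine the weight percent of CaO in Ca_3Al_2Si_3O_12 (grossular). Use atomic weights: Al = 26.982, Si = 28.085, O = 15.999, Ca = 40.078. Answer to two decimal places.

Molar mass of Ca_3Al_2Si_3O_12 = 3×40.078 + 2×26.982 + 3×28.085 + 12×15.999 = 450.441 g/mol.
Each formula unit contains 3 Ca, equivalent to 3/1 = 3.0000 mol CaO.
M(CaO) = 1×40.078 + 1×15.999 = 56.077 g/mol.
Mass of CaO per formula unit = 3.0000 × 56.077 = 168.231 g.
CaO wt% = 168.231 / 450.441 × 100 = 37.35%.

37.35 wt%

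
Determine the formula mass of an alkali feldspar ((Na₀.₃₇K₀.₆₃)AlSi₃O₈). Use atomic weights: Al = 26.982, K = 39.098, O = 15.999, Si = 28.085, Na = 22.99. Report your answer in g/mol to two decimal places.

M = 0.37×22.99 + 0.63×39.098 + 1×26.982 + 3×28.085 + 8×15.999

272.37 g/mol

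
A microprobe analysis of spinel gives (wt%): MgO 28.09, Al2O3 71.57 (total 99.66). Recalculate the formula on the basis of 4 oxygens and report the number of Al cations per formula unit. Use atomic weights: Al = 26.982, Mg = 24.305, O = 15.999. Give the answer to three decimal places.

28.09 wt% MgO ÷ 40.304 g/mol = 0.69695 mol, giving 0.69695 Mg and 0.69695 O.
71.57 wt% Al2O3 ÷ 101.961 g/mol = 0.70194 mol, giving 1.40388 Al and 2.10582 O.
Oxygen sums to 2.80277; scaling by 4/2.80277 = 1.42716 puts the formula on 4 O.
Al: 1.40388 × 1.42716 = 2.004 atoms per formula unit.

2.004 Al apfu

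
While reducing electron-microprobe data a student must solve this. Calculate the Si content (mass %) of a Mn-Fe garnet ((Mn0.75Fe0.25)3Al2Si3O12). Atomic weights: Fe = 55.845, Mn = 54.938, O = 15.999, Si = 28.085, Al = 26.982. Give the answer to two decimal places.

Formula mass = 2.25*54.938 + 0.75*55.845 + 2*26.982 + 3*28.085 + 12*15.999 = 495.701 g/mol, of which 84.255 g is Si.
So Si makes up 84.255/495.701 = 0.1700 of the mass, i.e. 17.00%.

17.00 mass %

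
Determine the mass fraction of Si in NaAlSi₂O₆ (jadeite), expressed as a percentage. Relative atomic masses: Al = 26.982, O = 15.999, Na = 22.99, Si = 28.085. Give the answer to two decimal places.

27.79 wt%

Molar mass of NaAlSi₂O₆: 1·22.99 + 1·26.982 + 2·28.085 + 6·15.999 = 202.136 g/mol.
Mass of Si per formula unit: 2 × 28.085 = 56.170 g.
Weight fraction Si = 56.170 / 202.136 = 0.2779.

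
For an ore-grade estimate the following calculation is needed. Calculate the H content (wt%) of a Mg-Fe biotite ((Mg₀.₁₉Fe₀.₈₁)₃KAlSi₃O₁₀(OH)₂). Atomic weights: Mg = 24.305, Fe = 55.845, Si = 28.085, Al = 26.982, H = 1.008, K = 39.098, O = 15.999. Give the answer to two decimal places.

M((Mg₀.₁₉Fe₀.₈₁)₃KAlSi₃O₁₀(OH)₂) = 493.896 g/mol.
H contributes 2 × 1.008 = 2.016 g per mole.
2.016/493.896 = 0.0041 → 0.41%.

0.41 wt%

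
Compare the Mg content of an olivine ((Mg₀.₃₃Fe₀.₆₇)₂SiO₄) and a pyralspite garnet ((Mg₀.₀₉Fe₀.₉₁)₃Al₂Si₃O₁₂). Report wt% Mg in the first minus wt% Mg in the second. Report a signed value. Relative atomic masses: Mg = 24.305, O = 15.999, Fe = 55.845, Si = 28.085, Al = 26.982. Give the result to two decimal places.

First mineral: 16.041 g Mg in 182.955 g formula = 8.77 wt% Mg.
Second mineral: 6.562 g Mg in 489.226 g formula = 1.34 wt% Mg.
8.77% − 1.34% gives a difference of 7.43 percentage points.

7.43 percentage points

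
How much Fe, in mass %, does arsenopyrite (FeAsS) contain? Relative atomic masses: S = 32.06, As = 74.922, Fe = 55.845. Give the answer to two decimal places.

34.30 mass %

Molar mass of FeAsS: 1×55.845 + 1×74.922 + 1×32.06 = 162.827 g/mol.
Mass of Fe per formula unit: 1 × 55.845 = 55.845 g.
Weight fraction Fe = 55.845 / 162.827 = 0.3430.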